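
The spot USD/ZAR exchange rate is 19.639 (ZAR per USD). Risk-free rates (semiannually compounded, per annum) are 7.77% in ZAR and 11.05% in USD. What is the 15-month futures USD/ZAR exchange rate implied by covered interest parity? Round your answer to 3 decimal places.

By covered interest parity, F = S · (1+r_ZAR/2)^(2T) / (1+r_USD/2)^(2T)
= 19.639 × 1.099973 / 1.143901 = 19.639 × 0.961598
F = 18.885 ZAR per USD

18.885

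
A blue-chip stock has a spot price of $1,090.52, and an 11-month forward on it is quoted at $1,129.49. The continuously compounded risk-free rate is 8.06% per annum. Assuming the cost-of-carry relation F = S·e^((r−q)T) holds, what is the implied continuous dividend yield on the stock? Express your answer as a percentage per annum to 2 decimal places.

From F = S·e^((r−q)T): (r − q) = ln(F/S)/T
ln(1129.49/1090.52) = ln(1.035735) = 0.035111
(r − q) = 0.035111 / (11/12) = 0.038303
q = r − ln(F/S)/T = 0.0806 − 0.038303 = 0.042297
q = 4.23%

4.23%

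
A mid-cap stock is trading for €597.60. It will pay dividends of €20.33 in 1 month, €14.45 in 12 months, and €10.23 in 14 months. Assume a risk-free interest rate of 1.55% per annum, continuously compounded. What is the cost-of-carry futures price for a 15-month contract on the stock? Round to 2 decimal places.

€563.84

PV(dividends) I = 20.33·e^(−0.0155·1/12) + 14.45·e^(−0.0155·12/12) + 10.23·e^(−0.0155·14/12)
I = 20.3038 + 14.2278 + 10.0467 = 44.5783
F = (S − I)·e^(rT) = (597.60 − 44.5783) · e^(0.0155·15/12)
= 553.0217 · e^0.019375 = 553.0217 × 1.019564 = €563.84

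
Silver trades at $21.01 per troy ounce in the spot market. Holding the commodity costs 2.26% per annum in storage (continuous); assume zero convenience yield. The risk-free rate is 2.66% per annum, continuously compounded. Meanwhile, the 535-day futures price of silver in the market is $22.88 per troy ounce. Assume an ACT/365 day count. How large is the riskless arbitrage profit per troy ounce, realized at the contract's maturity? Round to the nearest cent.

Fair futures: F* = S·e^(carry·T), with carry = (r + u) = 0.0266 + 0.0226 = 0.0492
F* = 21.01 · e^(0.0492 × 535/365) = 21.01 · e^0.072115 = 21.01 × 1.074779 = $22.5811
Market $22.88 > fair $22.5811: forward overpriced → cash-and-carry (buy spot, short the forward).
At maturity, profit = |F_mkt − F*| = |22.88 − 22.5811| = $0.30 per troy ounce

$0.30 per troy ounce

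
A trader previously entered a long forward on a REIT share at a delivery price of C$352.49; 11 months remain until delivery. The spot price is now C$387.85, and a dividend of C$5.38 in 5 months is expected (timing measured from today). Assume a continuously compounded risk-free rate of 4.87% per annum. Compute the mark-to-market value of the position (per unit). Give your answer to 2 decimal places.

PV(remaining dividends) I = 5.38·e^(−0.0487·5/12) = 5.2719
Current forward F = (S − I)·e^(rT) = (387.85 − 5.2719)·e^(0.0487·11/12) = 382.5781 × 1.045653 = 400.0439
Value (long) = (F − K)·e^(−rT) = (400.0439 − 352.49) × 0.956340 = 45.4777
Value = C$45.48

C$45.48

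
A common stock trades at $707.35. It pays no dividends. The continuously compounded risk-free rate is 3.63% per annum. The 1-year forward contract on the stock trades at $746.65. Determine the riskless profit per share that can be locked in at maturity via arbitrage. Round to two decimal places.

Fair forward: F* = S·e^(carry·T), with carry = r = 0.0363
F* = 707.35 · e^(0.0363 × 1) = 707.35 · e^0.036300 = 707.35 × 1.036967 = $733.4986
Market $746.65 > fair $733.4986: forward overpriced → cash-and-carry (buy spot, short the forward).
At maturity, profit = |F_mkt − F*| = |746.65 − 733.4986| = $13.15 per share

$13.15 per share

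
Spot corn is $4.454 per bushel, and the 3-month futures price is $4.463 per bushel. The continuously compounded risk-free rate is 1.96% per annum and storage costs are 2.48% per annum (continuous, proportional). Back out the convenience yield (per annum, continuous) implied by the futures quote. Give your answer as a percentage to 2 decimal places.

3.63%

F = S·e^((r+u−y)T) ⇒ (r+u−y) = ln(F/S)/T
ln(4.463/4.454) = 0.002019; /T ⇒ 0.008076
y = r + u − ln(F/S)/T = 0.0196 + 0.0248 − 0.008076 = 0.036324
y = 3.63%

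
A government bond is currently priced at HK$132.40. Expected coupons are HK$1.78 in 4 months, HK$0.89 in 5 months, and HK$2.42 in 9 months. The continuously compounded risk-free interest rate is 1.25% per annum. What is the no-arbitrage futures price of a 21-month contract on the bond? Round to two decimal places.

HK$130.16

PV(coupons) I = 1.78·e^(−0.0125·4/12) + 0.89·e^(−0.0125·5/12) + 2.42·e^(−0.0125·9/12)
I = 1.7726 + 0.8854 + 2.3974 = 5.0554
F = (S − I)·e^(rT) = (132.40 − 5.0554) · e^(0.0125·21/12)
= 127.3446 · e^0.021875 = 127.3446 × 1.022116 = HK$130.16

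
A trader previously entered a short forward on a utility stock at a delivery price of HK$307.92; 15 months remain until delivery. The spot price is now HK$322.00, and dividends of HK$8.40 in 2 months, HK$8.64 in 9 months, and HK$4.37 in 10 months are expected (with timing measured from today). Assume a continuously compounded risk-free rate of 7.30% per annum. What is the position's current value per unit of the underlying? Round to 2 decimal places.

PV(remaining dividends) I = 8.40·e^(−0.0730·2/12) + 8.64·e^(−0.0730·9/12) + 4.37·e^(−0.0730·10/12) = 20.5902
Current forward F = (S − I)·e^(rT) = (322.00 − 20.5902)·e^(0.0730·15/12) = 301.4098 × 1.095543 = 330.2074
Value (long) = (F − K)·e^(−rT) = (330.2074 − 307.92) × 0.912789 = 20.3437
Short position value = −(long value) = -HK$20.34

-HK$20.34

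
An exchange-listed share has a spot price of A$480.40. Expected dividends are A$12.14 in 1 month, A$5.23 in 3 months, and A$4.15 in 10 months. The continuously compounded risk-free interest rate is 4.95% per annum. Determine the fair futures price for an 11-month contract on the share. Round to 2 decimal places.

PV(dividends) I = 12.14·e^(−0.0495·1/12) + 5.23·e^(−0.0495·3/12) + 4.15·e^(−0.0495·10/12)
I = 12.0900 + 5.1657 + 3.9823 = 21.2380
F = (S − I)·e^(rT) = (480.40 − 21.2380) · e^(0.0495·11/12)
= 459.1620 · e^0.045375 = 459.1620 × 1.046420 = A$480.48

A$480.48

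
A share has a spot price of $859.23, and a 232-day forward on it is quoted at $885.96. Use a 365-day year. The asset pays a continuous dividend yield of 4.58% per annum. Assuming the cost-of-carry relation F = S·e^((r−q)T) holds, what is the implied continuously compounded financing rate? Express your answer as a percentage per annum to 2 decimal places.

From F = S·e^((r−q)T): (r − q) = ln(F/S)/T
ln(885.96/859.23) = ln(1.031109) = 0.030635
(r − q) = 0.030635 / (232/365) = 0.048197
r = ln(F/S)/T + q = 0.048197 + 0.0458 = 0.093997
r = 9.40%

9.40%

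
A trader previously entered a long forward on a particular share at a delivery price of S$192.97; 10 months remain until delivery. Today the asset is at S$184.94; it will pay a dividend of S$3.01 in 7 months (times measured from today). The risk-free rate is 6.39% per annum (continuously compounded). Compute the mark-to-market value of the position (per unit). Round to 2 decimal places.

PV(remaining dividends) I = 3.01·e^(−0.0639·7/12) = 2.8999
Current forward F = (S − I)·e^(rT) = (184.94 − 2.8999)·e^(0.0639·10/12) = 182.0401 × 1.054693 = 191.9964
Value (long) = (F − K)·e^(−rT) = (191.9964 − 192.97) × 0.948143 = -0.9231
Value = -S$0.92

-S$0.92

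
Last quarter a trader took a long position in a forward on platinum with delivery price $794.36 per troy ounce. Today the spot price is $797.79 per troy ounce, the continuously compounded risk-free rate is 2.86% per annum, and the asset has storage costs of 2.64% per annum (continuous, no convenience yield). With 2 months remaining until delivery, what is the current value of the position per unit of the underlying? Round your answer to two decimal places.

$10.73 per troy ounce

Current fair forward for the remaining 2 months: F = S·e^((r + u)·T), (r + u) = 0.0286 + 0.0264 = 0.0550
F = 797.79 · e^(0.0550 × 2/12) = 797.79 × 1.009209 = 805.1368
Value of long forward = (F − K)·e^(−rT) = (805.1368 − 794.36) · e^(−0.0286·2/12)
= 10.7768 × 0.995245 = 10.73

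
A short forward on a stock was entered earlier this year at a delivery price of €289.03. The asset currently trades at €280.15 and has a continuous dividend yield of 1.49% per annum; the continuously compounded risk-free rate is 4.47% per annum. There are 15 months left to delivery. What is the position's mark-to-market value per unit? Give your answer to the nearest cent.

-€1.66

Current fair forward for the remaining 15 months: F = S·e^((r − q)·T), (r − q) = 0.0447 − 0.0149 = 0.0298
F = 280.15 · e^(0.0298 × 15/12) = 280.15 × 1.037952 = 290.7823
Value of long forward = (F − K)·e^(−rT) = (290.7823 − 289.03) · e^(−0.0447·15/12)
= 1.7523 × 0.945657 = 1.66
Short position value = −(long value) = -€1.66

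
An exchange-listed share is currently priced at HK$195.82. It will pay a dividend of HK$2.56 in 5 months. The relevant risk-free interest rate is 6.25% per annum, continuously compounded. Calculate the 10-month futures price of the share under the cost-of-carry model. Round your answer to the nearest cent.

HK$203.66

PV(dividends) I = 2.56·e^(−0.0625·5/12)
I = 2.4942
F = (S − I)·e^(rT) = (195.82 − 2.4942) · e^(0.0625·10/12)
= 193.3258 · e^0.052083 = 193.3258 × 1.053463 = HK$203.66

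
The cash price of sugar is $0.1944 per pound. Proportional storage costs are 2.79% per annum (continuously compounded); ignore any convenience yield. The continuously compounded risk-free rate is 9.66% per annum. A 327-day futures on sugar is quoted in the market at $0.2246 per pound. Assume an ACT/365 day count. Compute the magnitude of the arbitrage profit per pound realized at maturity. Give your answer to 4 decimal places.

Fair futures: F* = S·e^(carry·T), with carry = (r + u) = 0.0966 + 0.0279 = 0.1245
F* = 0.1944 · e^(0.1245 × 327/365) = 0.1944 · e^0.111538 = 0.1944 × 1.117996 = $0.2173
Market $0.2246 > fair $0.2173: forward overpriced → cash-and-carry (buy spot, short the forward).
At maturity, profit = |F_mkt − F*| = |0.2246 − 0.2173| = $0.0073 per pound

$0.0073 per pound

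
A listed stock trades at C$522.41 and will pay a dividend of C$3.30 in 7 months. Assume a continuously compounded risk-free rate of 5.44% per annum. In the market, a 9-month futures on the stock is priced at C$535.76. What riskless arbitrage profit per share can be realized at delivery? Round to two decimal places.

PV(dividends) I = 3.30·e^(−0.0544·7/12) = 3.1969
Fair futures F* = (S − I)·e^(rT) = (522.41 − 3.1969)·e^0.040800 = 519.2131 × 1.041644 = 540.8352
Market C$535.76 < fair 540.8352: forward underpriced → reverse cash-and-carry (short the stock, invest proceeds at r, pay the dividends, go long the forward).
Profit at T = |F_mkt − F*| = |535.76 − 540.8352| = C$5.08 per share

C$5.08 per share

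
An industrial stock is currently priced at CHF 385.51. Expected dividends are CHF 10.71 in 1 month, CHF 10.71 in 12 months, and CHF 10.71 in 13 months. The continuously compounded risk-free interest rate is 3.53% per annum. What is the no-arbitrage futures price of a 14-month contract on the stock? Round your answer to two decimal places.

PV(dividends) I = 10.71·e^(−0.0353·1/12) + 10.71·e^(−0.0353·12/12) + 10.71·e^(−0.0353·13/12)
I = 10.6785 + 10.3385 + 10.3082 = 31.3252
F = (S − I)·e^(rT) = (385.51 − 31.3252) · e^(0.0353·14/12)
= 354.1848 · e^0.041183 = 354.1848 × 1.042043 = CHF 369.08

CHF 369.08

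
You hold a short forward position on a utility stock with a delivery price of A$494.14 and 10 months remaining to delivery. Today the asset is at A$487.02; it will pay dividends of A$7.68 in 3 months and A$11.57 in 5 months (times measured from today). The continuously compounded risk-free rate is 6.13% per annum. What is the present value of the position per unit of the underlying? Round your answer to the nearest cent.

PV(remaining dividends) I = 7.68·e^(−0.0613·3/12) + 11.57·e^(−0.0613·5/12) = 18.8414
Current forward F = (S − I)·e^(rT) = (487.02 − 18.8414)·e^(0.0613·10/12) = 468.1786 × 1.052411 = 492.7163
Value (long) = (F − K)·e^(−rT) = (492.7163 − 494.14) × 0.950199 = -1.3528
Short position value = −(long value) = A$1.35

A$1.35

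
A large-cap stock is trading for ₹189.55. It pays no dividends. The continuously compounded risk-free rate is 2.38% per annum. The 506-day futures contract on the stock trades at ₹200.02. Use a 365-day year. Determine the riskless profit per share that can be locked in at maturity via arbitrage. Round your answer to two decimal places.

₹4.11 per share

Fair futures: F* = S·e^(carry·T), with carry = r = 0.0238
F* = 189.55 · e^(0.0238 × 506/365) = 189.55 · e^0.032994 = 189.55 × 1.033544 = ₹195.9083
Market ₹200.02 > fair ₹195.9083: forward overpriced → cash-and-carry (buy spot, short the forward).
At maturity, profit = |F_mkt − F*| = |200.02 − 195.9083| = ₹4.11 per share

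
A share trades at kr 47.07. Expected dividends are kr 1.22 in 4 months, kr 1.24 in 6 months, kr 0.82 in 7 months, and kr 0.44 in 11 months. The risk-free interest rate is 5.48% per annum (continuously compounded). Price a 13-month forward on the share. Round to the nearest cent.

PV(dividends) I = 1.22·e^(−0.0548·4/12) + 1.24·e^(−0.0548·6/12) + 0.82·e^(−0.0548·7/12) + 0.44·e^(−0.0548·11/12)
I = 1.1979 + 1.2065 + 0.7942 + 0.4184 = 3.6170
F = (S − I)·e^(rT) = (47.07 − 3.6170) · e^(0.0548·13/12)
= 43.4530 · e^0.059367 = 43.4530 × 1.061165 = kr 46.11

kr 46.11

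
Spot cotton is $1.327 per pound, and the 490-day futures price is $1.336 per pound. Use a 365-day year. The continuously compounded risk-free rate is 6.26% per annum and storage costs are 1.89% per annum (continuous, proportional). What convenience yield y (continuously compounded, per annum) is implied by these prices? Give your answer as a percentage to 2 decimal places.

7.65%

F = S·e^((r+u−y)T) ⇒ (r+u−y) = ln(F/S)/T
ln(1.336/1.327) = 0.006759; /T ⇒ 0.005035
y = r + u − ln(F/S)/T = 0.0626 + 0.0189 − 0.005035 = 0.076465
y = 7.65%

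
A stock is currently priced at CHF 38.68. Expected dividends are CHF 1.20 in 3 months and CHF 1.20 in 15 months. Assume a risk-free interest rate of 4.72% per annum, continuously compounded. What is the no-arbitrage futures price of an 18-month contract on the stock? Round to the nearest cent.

CHF 39.03

PV(dividends) I = 1.20·e^(−0.0472·3/12) + 1.20·e^(−0.0472·15/12)
I = 1.1859 + 1.1312 = 2.3171
F = (S − I)·e^(rT) = (38.68 − 2.3171) · e^(0.0472·18/12)
= 36.3629 · e^0.070800 = 36.3629 × 1.073367 = CHF 39.03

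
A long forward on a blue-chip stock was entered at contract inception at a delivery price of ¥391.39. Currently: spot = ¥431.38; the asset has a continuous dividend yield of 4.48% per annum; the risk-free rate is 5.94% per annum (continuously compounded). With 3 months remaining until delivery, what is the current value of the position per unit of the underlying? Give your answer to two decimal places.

¥40.95

Current fair forward for the remaining 3 months: F = S·e^((r − q)·T), (r − q) = 0.0594 − 0.0448 = 0.0146
F = 431.38 · e^(0.0146 × 3/12) = 431.38 × 1.003657 = 432.9576
Value of long forward = (F − K)·e^(−rT) = (432.9576 − 391.39) · e^(−0.0594·3/12)
= 41.5676 × 0.985260 = 40.95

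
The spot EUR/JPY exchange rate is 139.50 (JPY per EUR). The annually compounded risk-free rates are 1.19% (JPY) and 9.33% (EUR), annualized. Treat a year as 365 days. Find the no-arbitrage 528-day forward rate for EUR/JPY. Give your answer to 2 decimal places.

By covered interest parity, F = S · (1+r_JPY)^T / (1+r_EUR)^T
= 139.50 × 1.017260 / 1.137730 = 139.50 × 0.894114
F = 124.73 JPY per EUR

124.73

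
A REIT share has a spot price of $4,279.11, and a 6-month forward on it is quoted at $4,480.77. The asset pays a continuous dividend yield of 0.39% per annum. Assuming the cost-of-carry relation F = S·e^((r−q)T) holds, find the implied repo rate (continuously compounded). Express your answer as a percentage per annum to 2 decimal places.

From F = S·e^((r−q)T): (r − q) = ln(F/S)/T
ln(4480.77/4279.11) = ln(1.047127) = 0.046050
(r − q) = 0.046050 / (6/12) = 0.092100
r = ln(F/S)/T + q = 0.092100 + 0.0039 = 0.096000
r = 9.60%

9.60%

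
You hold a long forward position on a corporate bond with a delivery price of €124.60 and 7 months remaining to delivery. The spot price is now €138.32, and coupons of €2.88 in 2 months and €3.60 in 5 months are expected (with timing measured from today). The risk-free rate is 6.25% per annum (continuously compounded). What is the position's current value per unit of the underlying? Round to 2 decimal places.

€11.82

PV(remaining coupons) I = 2.88·e^(−0.0625·2/12) + 3.60·e^(−0.0625·5/12) = 6.3576
Current forward F = (S − I)·e^(rT) = (138.32 − 6.3576)·e^(0.0625·7/12) = 131.9624 × 1.037131 = 136.8623
Value (long) = (F − K)·e^(−rT) = (136.8623 − 124.60) × 0.964198 = 11.8233
Value = €11.82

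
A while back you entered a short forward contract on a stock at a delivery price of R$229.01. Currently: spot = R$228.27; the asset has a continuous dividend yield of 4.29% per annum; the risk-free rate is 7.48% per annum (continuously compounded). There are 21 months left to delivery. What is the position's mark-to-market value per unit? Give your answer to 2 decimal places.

Current fair forward for the remaining 21 months: F = S·e^((r − q)·T), (r − q) = 0.0748 − 0.0429 = 0.0319
F = 228.27 · e^(0.0319 × 21/12) = 228.27 × 1.057413 = 241.3757
Value of long forward = (F − K)·e^(−rT) = (241.3757 − 229.01) · e^(−0.0748·21/12)
= 12.3657 × 0.877306 = 10.85
Short position value = −(long value) = -R$10.85

-R$10.85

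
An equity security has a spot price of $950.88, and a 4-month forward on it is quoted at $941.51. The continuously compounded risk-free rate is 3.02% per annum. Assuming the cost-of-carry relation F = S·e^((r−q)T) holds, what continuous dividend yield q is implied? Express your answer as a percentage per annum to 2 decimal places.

From F = S·e^((r−q)T): (r − q) = ln(F/S)/T
ln(941.51/950.88) = ln(0.990146) = -0.009903
(r − q) = -0.009903 / (4/12) = -0.029709
q = r − ln(F/S)/T = 0.0302 + 0.029709 = 0.059909
q = 5.99%

5.99%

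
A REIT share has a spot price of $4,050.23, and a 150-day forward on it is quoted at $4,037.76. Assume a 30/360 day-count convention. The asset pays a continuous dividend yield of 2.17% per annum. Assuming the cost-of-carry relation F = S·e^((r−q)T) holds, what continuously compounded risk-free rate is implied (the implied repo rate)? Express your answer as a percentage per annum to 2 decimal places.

From F = S·e^((r−q)T): (r − q) = ln(F/S)/T
ln(4037.76/4050.23) = ln(0.996921) = -0.003084
(r − q) = -0.003084 / (150/360) = -0.007402
r = ln(F/S)/T + q = -0.007402 + 0.0217 = 0.014298
r = 1.43%

1.43%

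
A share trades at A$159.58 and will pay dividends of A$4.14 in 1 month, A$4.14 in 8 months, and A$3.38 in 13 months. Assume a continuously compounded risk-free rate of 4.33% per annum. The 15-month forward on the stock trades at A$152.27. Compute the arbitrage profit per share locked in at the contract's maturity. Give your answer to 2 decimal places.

PV(dividends) I = 4.14·e^(−0.0433·1/12) + 4.14·e^(−0.0433·8/12) + 3.38·e^(−0.0433·13/12) = 11.3724
Fair forward F* = (S − I)·e^(rT) = (159.58 − 11.3724)·e^0.054125 = 148.2076 × 1.055617 = 156.4505
Market A$152.27 < fair 156.4505: forward underpriced → reverse cash-and-carry (short the stock, invest proceeds at r, pay the dividends, go long the forward).
Profit at T = |F_mkt − F*| = |152.27 − 156.4505| = A$4.18 per share

A$4.18 per share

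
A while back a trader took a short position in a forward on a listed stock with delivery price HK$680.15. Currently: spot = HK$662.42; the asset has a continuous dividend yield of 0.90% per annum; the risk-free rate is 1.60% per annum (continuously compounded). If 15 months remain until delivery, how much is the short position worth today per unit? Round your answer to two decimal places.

Current fair forward for the remaining 15 months: F = S·e^((r − q)·T), (r − q) = 0.0160 − 0.0090 = 0.0070
F = 662.42 · e^(0.0070 × 15/12) = 662.42 × 1.008788 = 668.2413
Value of long forward = (F − K)·e^(−rT) = (668.2413 − 680.15) · e^(−0.0160·15/12)
= -11.9087 × 0.980199 = -11.67
Short position value = −(long value) = HK$11.67

HK$11.67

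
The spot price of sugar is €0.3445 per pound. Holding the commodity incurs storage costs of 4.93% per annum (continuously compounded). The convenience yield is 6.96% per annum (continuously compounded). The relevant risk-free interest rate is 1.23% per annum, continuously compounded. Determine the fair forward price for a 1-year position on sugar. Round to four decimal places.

€0.3418 per pound

Net carry = r + u − y = 0.0123 + 0.0493 − 0.0696 = -0.0080
F = S·e^((r+u−y)T) = 0.3445 · e^(-0.0080 × 1) = 0.3445 · e^-0.008000
= 0.3445 × 0.992032 = €0.3418 per pound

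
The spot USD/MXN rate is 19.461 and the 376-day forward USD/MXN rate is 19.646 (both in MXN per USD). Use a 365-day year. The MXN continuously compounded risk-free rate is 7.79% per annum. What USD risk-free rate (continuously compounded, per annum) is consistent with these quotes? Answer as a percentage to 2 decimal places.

6.87%

F = S·e^((r_MXN − r_USD)T) ⇒ r_USD = r_MXN − ln(F/S)/T
ln(19.646/19.461) = 0.009461; /(376/365) = 0.009184
r_USD = 0.0779 − 0.009184 = 0.068716
r_USD = 6.87%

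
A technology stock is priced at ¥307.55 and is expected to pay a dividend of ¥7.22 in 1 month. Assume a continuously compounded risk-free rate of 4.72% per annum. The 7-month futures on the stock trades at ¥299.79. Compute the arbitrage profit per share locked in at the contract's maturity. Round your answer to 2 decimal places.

¥8.95 per share

PV(dividends) I = 7.22·e^(−0.0472·1/12) = 7.1917
Fair futures F* = (S − I)·e^(rT) = (307.55 − 7.1917)·e^0.027533 = 300.3583 × 1.027916 = 308.7431
Market ¥299.79 < fair 308.7431: forward underpriced → reverse cash-and-carry (short the stock, invest proceeds at r, pay the dividends, go long the forward).
Profit at T = |F_mkt − F*| = |299.79 − 308.7431| = ¥8.95 per share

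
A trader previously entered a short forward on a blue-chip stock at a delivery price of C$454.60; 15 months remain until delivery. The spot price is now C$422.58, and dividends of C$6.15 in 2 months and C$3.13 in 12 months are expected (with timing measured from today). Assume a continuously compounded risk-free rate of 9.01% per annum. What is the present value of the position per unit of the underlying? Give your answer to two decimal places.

-C$7.48

PV(remaining dividends) I = 6.15·e^(−0.0901·2/12) + 3.13·e^(−0.0901·12/12) = 8.9187
Current forward F = (S − I)·e^(rT) = (422.58 − 8.9187)·e^(0.0901·15/12) = 413.6613 × 1.119212 = 462.9747
Value (long) = (F − K)·e^(−rT) = (462.9747 − 454.60) × 0.893486 = 7.4827
Short position value = −(long value) = -C$7.48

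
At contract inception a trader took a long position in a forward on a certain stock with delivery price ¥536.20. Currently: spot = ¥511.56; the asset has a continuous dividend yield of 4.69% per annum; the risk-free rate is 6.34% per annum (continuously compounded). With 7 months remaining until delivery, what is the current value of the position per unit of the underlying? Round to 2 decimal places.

-¥18.98

Current fair forward for the remaining 7 months: F = S·e^((r − q)·T), (r − q) = 0.0634 − 0.0469 = 0.0165
F = 511.56 · e^(0.0165 × 7/12) = 511.56 × 1.009671 = 516.5073
Value of long forward = (F − K)·e^(−rT) = (516.5073 − 536.20) · e^(−0.0634·7/12)
= -19.6927 × 0.963692 = -18.98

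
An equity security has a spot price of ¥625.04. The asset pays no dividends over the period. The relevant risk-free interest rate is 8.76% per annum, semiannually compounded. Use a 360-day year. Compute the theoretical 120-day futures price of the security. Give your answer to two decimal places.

¥643.16

F = S · (1+r/2)^(2T)
= 625.04 × 1.028991
F = ¥643.16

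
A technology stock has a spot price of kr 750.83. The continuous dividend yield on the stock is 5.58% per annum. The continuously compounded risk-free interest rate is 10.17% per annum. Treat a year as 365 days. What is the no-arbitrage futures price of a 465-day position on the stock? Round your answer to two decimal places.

kr 796.04

F = S·e^((r − q)T) = 750.83 · e^((0.1017 − 0.0558) × 465/365)
= 750.83 · e^0.058475 = 750.83 × 1.060218
F = kr 796.04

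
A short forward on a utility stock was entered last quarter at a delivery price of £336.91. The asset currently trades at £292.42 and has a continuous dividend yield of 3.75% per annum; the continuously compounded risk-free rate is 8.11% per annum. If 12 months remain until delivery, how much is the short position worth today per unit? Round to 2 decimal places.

£29.01

Current fair forward for the remaining 12 months: F = S·e^((r − q)·T), (r − q) = 0.0811 − 0.0375 = 0.0436
F = 292.42 · e^(0.0436 × 12/12) = 292.42 × 1.044564 = 305.4514
Value of long forward = (F − K)·e^(−rT) = (305.4514 − 336.91) · e^(−0.0811·12/12)
= -31.4586 × 0.922101 = -29.01
Short position value = −(long value) = £29.01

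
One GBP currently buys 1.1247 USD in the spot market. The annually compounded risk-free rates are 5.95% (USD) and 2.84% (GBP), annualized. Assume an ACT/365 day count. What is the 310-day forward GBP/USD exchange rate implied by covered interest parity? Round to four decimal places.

By covered interest parity, F = S · (1+r_USD)^T / (1+r_GBP)^T
= 1.1247 × 1.050313 / 1.024069 = 1.1247 × 1.025627
F = 1.1535 USD per GBP

1.1535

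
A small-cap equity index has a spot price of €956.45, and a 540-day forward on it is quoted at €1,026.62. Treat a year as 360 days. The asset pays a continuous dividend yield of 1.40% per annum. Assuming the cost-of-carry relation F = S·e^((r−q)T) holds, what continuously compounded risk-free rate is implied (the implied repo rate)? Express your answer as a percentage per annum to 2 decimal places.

From F = S·e^((r−q)T): (r − q) = ln(F/S)/T
ln(1026.62/956.45) = ln(1.073365) = 0.070799
(r − q) = 0.070799 / (540/360) = 0.047199
r = ln(F/S)/T + q = 0.047199 + 0.0140 = 0.061199
r = 6.12%

6.12%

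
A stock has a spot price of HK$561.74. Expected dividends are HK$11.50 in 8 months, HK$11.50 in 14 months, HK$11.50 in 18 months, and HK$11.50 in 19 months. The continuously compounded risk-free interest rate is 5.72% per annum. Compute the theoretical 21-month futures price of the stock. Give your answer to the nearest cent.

HK$573.48

PV(dividends) I = 11.50·e^(−0.0572·8/12) + 11.50·e^(−0.0572·14/12) + 11.50·e^(−0.0572·18/12) + 11.50·e^(−0.0572·19/12)
I = 11.0697 + 10.7576 + 10.5544 + 10.5043 = 42.8860
F = (S − I)·e^(rT) = (561.74 − 42.8860) · e^(0.0572·21/12)
= 518.8540 · e^0.100100 = 518.8540 × 1.105281 = HK$573.48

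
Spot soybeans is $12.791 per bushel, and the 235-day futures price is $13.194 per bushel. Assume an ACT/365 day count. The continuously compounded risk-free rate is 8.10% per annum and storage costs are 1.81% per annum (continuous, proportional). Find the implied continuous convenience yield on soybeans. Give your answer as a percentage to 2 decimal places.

5.09%

F = S·e^((r+u−y)T) ⇒ (r+u−y) = ln(F/S)/T
ln(13.194/12.791) = 0.031020; /T ⇒ 0.048180
y = r + u − ln(F/S)/T = 0.0810 + 0.0181 − 0.048180 = 0.050920
y = 5.09%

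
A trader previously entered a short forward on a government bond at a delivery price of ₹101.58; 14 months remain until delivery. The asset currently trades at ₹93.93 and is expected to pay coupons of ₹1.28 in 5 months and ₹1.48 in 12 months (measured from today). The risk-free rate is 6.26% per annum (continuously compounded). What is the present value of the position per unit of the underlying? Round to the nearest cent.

PV(remaining coupons) I = 1.28·e^(−0.0626·5/12) + 1.48·e^(−0.0626·12/12) = 2.6372
Current forward F = (S − I)·e^(rT) = (93.93 − 2.6372)·e^(0.0626·14/12) = 91.2928 × 1.075766 = 98.2097
Value (long) = (F − K)·e^(−rT) = (98.2097 − 101.58) × 0.929570 = -3.1329
Short position value = −(long value) = ₹3.13

₹3.13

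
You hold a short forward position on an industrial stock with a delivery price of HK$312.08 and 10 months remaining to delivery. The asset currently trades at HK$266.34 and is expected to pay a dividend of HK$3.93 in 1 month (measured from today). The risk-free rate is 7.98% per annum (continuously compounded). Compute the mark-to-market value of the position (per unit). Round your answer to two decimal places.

HK$29.57

PV(remaining dividends) I = 3.93·e^(−0.0798·1/12) = 3.9040
Current forward F = (S − I)·e^(rT) = (266.34 − 3.9040)·e^(0.0798·10/12) = 262.4360 × 1.068761 = 280.4814
Value (long) = (F − K)·e^(−rT) = (280.4814 − 312.08) × 0.935663 = -29.5656
Short position value = −(long value) = HK$29.57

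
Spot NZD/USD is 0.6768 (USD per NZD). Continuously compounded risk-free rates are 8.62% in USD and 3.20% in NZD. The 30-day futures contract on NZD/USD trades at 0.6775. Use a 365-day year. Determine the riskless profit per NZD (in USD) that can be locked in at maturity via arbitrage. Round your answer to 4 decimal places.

0.0023 per NZD (in USD)

Fair futures: F* = S·e^(carry·T), with carry = (r_USD − r_NZD) = 0.0862 − 0.0320 = 0.0542
F* = 0.6768 · e^(0.0542 × 30/365) = 0.6768 · e^0.004455 = 0.6768 × 1.004465 = 0.6798
Market 0.6775 < fair 0.6798: forward underpriced → reverse cash-and-carry (short spot, go long the forward).
At maturity, profit = |F_mkt − F*| = |0.6775 − 0.6798| = 0.0023 per NZD (in USD)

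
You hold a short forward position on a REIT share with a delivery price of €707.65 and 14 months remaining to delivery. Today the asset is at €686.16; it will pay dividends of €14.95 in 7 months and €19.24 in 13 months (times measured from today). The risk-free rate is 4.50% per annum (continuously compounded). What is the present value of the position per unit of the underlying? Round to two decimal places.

PV(remaining dividends) I = 14.95·e^(−0.0450·7/12) + 19.24·e^(−0.0450·13/12) = 32.8872
Current forward F = (S − I)·e^(rT) = (686.16 − 32.8872)·e^(0.0450·14/12) = 653.2728 × 1.053903 = 688.4862
Value (long) = (F − K)·e^(−rT) = (688.4862 − 707.65) × 0.948854 = -18.1836
Short position value = −(long value) = €18.18

€18.18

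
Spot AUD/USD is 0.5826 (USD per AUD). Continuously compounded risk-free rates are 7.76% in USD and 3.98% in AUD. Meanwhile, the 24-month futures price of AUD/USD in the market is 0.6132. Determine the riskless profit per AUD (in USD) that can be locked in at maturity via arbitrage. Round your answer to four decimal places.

Fair futures: F* = S·e^(carry·T), with carry = (r_USD − r_AUD) = 0.0776 − 0.0398 = 0.0378
F* = 0.5826 · e^(0.0378 × 24/12) = 0.5826 · e^0.075600 = 0.5826 × 1.078531 = 0.6284
Market 0.6132 < fair 0.6284: forward underpriced → reverse cash-and-carry (short spot, go long the forward).
At maturity, profit = |F_mkt − F*| = |0.6132 − 0.6284| = 0.0152 per AUD (in USD)

0.0152 per AUD (in USD)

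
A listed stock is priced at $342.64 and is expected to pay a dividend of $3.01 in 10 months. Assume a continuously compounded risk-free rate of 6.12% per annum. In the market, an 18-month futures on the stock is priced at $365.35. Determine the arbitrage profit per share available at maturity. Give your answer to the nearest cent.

$7.10 per share

PV(dividends) I = 3.01·e^(−0.0612·10/12) = 2.8603
Fair futures F* = (S − I)·e^(rT) = (342.64 − 2.8603)·e^0.091800 = 339.7797 × 1.096146 = 372.4482
Market $365.35 < fair 372.4482: forward underpriced → reverse cash-and-carry (short the stock, invest proceeds at r, pay the dividends, go long the forward).
Profit at T = |F_mkt − F*| = |365.35 − 372.4482| = $7.10 per share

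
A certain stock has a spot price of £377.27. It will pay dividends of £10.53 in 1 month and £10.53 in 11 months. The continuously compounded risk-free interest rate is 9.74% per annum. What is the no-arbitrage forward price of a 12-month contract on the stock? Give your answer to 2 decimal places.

£393.74

PV(dividends) I = 10.53·e^(−0.0974·1/12) + 10.53·e^(−0.0974·11/12)
I = 10.4449 + 9.6306 = 20.0755
F = (S − I)·e^(rT) = (377.27 − 20.0755) · e^(0.0974·12/12)
= 357.1945 · e^0.097400 = 357.1945 × 1.102301 = £393.74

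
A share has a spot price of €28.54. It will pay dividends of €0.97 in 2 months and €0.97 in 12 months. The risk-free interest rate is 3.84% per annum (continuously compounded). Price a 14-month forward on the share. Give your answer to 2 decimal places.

€27.86

PV(dividends) I = 0.97·e^(−0.0384·2/12) + 0.97·e^(−0.0384·12/12)
I = 0.9638 + 0.9335 = 1.8973
F = (S − I)·e^(rT) = (28.54 − 1.8973) · e^(0.0384·14/12)
= 26.6427 · e^0.044800 = 26.6427 × 1.045819 = €27.86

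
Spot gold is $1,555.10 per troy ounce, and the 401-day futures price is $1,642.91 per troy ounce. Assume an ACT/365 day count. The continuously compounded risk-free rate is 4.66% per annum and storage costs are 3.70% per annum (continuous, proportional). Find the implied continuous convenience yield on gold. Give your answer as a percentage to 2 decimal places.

F = S·e^((r+u−y)T) ⇒ (r+u−y) = ln(F/S)/T
ln(1642.91/1555.10) = 0.054929; /T ⇒ 0.049998
y = r + u − ln(F/S)/T = 0.0466 + 0.0370 − 0.049998 = 0.033602
y = 3.36%

3.36%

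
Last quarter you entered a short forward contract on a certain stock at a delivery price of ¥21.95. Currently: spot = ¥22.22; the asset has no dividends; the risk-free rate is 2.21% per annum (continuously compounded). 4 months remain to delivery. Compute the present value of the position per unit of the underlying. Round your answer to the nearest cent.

-¥0.43

Current fair forward for the remaining 4 months: F = S·e^(r·T), r = 0.0221
F = 22.22 · e^(0.0221 × 4/12) = 22.22 × 1.007394 = 22.3843
Value of long forward = (F − K)·e^(−rT) = (22.3843 − 21.95) · e^(−0.0221·4/12)
= 0.4343 × 0.992660 = 0.43
Short position value = −(long value) = -¥0.43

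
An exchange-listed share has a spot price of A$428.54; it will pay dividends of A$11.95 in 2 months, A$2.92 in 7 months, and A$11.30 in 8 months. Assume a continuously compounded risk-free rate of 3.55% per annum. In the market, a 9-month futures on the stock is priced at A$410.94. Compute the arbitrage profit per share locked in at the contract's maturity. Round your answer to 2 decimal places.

A$2.69 per share

PV(dividends) I = 11.95·e^(−0.0355·2/12) + 2.92·e^(−0.0355·7/12) + 11.30·e^(−0.0355·8/12) = 25.7754
Fair futures F* = (S − I)·e^(rT) = (428.54 − 25.7754)·e^0.026625 = 402.7646 × 1.026983 = 413.6324
Market A$410.94 < fair 413.6324: forward underpriced → reverse cash-and-carry (short the stock, invest proceeds at r, pay the dividends, go long the forward).
Profit at T = |F_mkt − F*| = |410.94 − 413.6324| = A$2.69 per share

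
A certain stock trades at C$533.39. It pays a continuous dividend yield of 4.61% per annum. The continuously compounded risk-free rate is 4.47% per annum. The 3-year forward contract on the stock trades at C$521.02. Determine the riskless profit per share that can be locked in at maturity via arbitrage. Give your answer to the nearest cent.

Fair forward: F* = S·e^(carry·T), with carry = (r − q) = 0.0447 − 0.0461 = -0.0014
F* = 533.39 · e^(-0.0014 × 3) = 533.39 · e^-0.004200 = 533.39 × 0.995809 = C$531.1546
Market C$521.02 < fair C$531.1546: forward underpriced → reverse cash-and-carry (short spot, go long the forward).
At maturity, profit = |F_mkt − F*| = |521.02 − 531.1546| = C$10.13 per share

C$10.13 per share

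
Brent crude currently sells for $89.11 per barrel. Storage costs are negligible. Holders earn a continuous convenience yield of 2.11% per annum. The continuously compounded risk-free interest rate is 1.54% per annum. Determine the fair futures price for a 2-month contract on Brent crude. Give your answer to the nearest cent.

$89.03 per barrel

Net carry = r + u − y = 0.0154 + 0.0000 − 0.0211 = -0.0057
F = S·e^((r+u−y)T) = 89.11 · e^(-0.0057 × 2/12) = 89.11 · e^-0.000950
= 89.11 × 0.999050 = $89.03 per barrel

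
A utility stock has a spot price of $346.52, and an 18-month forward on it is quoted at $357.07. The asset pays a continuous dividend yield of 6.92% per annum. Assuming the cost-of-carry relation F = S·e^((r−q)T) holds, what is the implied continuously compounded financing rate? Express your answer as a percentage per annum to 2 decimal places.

8.92%

From F = S·e^((r−q)T): (r − q) = ln(F/S)/T
ln(357.07/346.52) = ln(1.030446) = 0.029992
(r − q) = 0.029992 / (18/12) = 0.019995
r = ln(F/S)/T + q = 0.019995 + 0.0692 = 0.089195
r = 8.92%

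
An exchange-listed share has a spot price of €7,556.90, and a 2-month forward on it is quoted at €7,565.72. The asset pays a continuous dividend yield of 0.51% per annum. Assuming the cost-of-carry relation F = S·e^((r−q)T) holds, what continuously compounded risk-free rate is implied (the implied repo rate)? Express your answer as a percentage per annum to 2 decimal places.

From F = S·e^((r−q)T): (r − q) = ln(F/S)/T
ln(7565.72/7556.90) = ln(1.001167) = 0.001166
(r − q) = 0.001166 / (2/12) = 0.006996
r = ln(F/S)/T + q = 0.006996 + 0.0051 = 0.012096
r = 1.21%

1.21%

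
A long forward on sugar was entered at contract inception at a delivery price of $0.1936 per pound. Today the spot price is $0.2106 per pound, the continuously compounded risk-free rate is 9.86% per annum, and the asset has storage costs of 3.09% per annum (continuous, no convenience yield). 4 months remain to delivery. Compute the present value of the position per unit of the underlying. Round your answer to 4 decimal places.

Current fair forward for the remaining 4 months: F = S·e^((r + u)·T), (r + u) = 0.0986 + 0.0309 = 0.1295
F = 0.2106 · e^(0.1295 × 4/12) = 0.2106 × 1.044112 = 0.2199
Value of long forward = (F − K)·e^(−rT) = (0.2199 − 0.1936) · e^(−0.0986·4/12)
= 0.0263 × 0.967668 = 0.0254

$0.0254 per pound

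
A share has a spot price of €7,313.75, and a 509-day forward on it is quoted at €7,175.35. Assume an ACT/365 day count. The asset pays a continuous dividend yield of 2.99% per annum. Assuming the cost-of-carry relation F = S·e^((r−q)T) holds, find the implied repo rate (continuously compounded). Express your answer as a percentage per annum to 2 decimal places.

1.62%

From F = S·e^((r−q)T): (r − q) = ln(F/S)/T
ln(7175.35/7313.75) = ln(0.981077) = -0.019104
(r − q) = -0.019104 / (509/365) = -0.013699
r = ln(F/S)/T + q = -0.013699 + 0.0299 = 0.016201
r = 1.62%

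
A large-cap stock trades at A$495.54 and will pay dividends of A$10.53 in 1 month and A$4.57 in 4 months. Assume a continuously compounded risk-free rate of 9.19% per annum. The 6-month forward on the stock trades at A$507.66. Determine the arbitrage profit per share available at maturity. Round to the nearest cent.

A$4.40 per share

PV(dividends) I = 10.53·e^(−0.0919·1/12) + 4.57·e^(−0.0919·4/12) = 14.8818
Fair forward F* = (S − I)·e^(rT) = (495.54 − 14.8818)·e^0.045950 = 480.6582 × 1.047022 = 503.2597
Market A$507.66 > fair 503.2597: forward overpriced → cash-and-carry (borrow at r, buy the stock and collect the dividends, short the forward).
Profit at T = |F_mkt − F*| = |507.66 − 503.2597| = A$4.40 per share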